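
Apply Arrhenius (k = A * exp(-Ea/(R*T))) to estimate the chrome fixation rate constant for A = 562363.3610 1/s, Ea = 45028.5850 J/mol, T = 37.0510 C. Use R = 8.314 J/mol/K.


T_K = T_C + 273.15 = 37.0510 + 273.15 = 310.2010 K
exponent = -Ea / (R * T_K) = -45028.5850 / (8.314 * 310.2010) = -17.4596
k = A * exp(exponent) = 562363.3610 * exp(-17.4596) = 0.0147026 1/s


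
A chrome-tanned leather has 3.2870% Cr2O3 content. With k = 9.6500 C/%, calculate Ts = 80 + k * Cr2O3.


Formula: Ts = 80 + k * Cr2O3
Substituting: Ts = 80 + 9.6500 * 3.2870
Result: 111.7195 C


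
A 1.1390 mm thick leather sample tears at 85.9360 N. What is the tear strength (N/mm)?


Formula: Tear strength = force / thickness
Substituting: Tear strength = 85.9360 / 1.1390
Result: 75.4486 N/mm


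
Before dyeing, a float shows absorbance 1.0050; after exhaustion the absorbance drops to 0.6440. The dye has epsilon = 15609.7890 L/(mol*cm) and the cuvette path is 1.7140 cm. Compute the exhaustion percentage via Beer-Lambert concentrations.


c_initial = A_i / (epsilon * l) = 1.0050 / (15609.7890 * 1.7140) = 3.7563e-05 mol/L
c_final = A_f / (epsilon * l) = 0.6440 / (15609.7890 * 1.7140) = 2.4070e-05 mol/L
Exhaustion = (c_initial - c_final) / c_initial * 100 = (3.7563e-05 - 2.4070e-05) / 3.7563e-05 * 100 = 35.9204 %


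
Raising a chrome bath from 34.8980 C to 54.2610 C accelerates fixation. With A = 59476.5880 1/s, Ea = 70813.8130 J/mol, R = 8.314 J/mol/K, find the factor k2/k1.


T1 = 34.8980 + 273.15 = 308.0480 K; T2 = 54.2610 + 273.15 = 327.4110 K
k1 = A * exp(-Ea/(R*T1)) = 59476.5880 * exp(-70813.8130/(8.314*308.0480)) = 5.8379e-08 1/s
k2 = A * exp(-Ea/(R*T2)) = 59476.5880 * exp(-70813.8130/(8.314*327.4110)) = 2.9951e-07 1/s
k2/k1 = 2.9951e-07 / 5.8379e-08 = 5.1304


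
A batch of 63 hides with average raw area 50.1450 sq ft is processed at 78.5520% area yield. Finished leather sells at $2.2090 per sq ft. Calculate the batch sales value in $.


Raw_total = N * avg_area = 63 * 50.1450 = 3159.1350 sq ft
Finished = Raw_total * yield / 100 = 3159.1350 * 78.5520 / 100 = 2481.5637 sq ft
Value = Finished * price = 2481.5637 * 2.2090 = 5481.7743 $


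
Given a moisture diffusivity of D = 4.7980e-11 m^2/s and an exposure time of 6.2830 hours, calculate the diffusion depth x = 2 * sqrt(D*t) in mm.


t = 6.2830 hr * 3600 = 22618.8000 s
D * t = 4.7980e-11 * 22618.8000 = 1.0853e-06
x = 2 * sqrt(D*t) = 2 * sqrt(1.0853e-06) = 0.00208351 m = 2.0835 mm


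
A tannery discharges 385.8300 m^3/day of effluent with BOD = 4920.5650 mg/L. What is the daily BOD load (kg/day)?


Formula: BOD_load = volume * conc / 1000
Substituting: BOD_load = 385.8300 * 4920.5650 / 1000
Result: 1898.5016 kg/day


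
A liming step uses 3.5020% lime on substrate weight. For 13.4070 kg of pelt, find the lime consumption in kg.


Formula: Lime = substrate * pct / 100
Substituting: Lime = 13.4070 * 3.5020 / 100
Result: 0.4695 kg


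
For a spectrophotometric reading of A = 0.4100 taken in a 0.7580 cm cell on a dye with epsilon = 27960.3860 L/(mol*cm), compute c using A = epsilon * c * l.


Formula: c = A / (epsilon * l)
Substituting: c = 0.4100 / (27960.3860 * 0.7580)
Result: 1.9345e-05 mol/L


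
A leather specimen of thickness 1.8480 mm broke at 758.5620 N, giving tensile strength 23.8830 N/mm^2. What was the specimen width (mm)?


Formula: w = F / (TS * t)
Substituting: w = 758.5620 / (23.8830 * 1.8480)
Result: 17.1870 mm


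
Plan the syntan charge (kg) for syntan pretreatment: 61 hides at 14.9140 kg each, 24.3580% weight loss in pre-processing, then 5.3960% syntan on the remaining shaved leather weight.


Total_raw = N * avg_wt = 61 * 14.9140 = 909.7540 kg
Substrate = Total_raw * (1 - loss/100) = 909.7540 * (1 - 24.3580/100) = 688.1561 kg
Syntan = Substrate * pct / 100 = 688.1561 * 5.3960 / 100 = 37.1329 kg


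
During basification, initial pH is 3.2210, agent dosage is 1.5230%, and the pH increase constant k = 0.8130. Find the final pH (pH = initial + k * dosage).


Formula: pH_final = pH_initial + k * base_pct
Substituting: pH_final = 3.2210 + 0.8130 * 1.5230
Result: 4.4592


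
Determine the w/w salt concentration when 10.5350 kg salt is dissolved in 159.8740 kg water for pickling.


Formula: Conc = salt / (water + salt) * 100
Substituting: Conc = 10.5350 / (159.8740 + 10.5350) * 100
Result: 6.1822 %


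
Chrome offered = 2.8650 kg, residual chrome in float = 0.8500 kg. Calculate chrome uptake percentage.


Formula: Uptake = (offered - residual) / offered * 100
Substituting: Uptake = (2.8650 - 0.8500) / 2.8650 * 100
Result: 70.3316 %


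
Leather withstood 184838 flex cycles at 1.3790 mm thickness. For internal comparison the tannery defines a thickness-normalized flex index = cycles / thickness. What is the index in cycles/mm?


Formula: Index = cycles / thickness
Substituting: Index = 184838 / 1.3790
Result: 134037.7085 cycles/mm


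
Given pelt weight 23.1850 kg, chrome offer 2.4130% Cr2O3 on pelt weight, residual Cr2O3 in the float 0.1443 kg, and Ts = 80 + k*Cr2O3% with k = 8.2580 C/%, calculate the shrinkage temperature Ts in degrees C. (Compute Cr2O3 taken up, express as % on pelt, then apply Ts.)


Offered = pelt * offer_pct / 100 = 23.1850 * 2.4130 / 100 = 0.5595 kg
Uptake = offered - residual = 0.5595 - 0.1443 = 0.4152 kg
Cr2O3% on pelt = uptake / pelt * 100 = 0.4152 / 23.1850 * 100 = 1.7906 %
Ts = 80 + k * Cr2O3% = 80 + 8.2580 * 1.7906 = 94.7869 C


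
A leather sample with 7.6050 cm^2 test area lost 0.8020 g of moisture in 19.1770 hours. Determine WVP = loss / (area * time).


Formula: WVP = loss / (area * time)
Substituting: WVP = 0.8020 / (7.6050 * 19.1770)
Result: 0.00549914 g/(cm^2*hr)


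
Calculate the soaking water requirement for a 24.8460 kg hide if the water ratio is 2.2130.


Formula: Water = hide_weight * ratio
Substituting: Water = 24.8460 * 2.2130
Result: 54.9842 kg


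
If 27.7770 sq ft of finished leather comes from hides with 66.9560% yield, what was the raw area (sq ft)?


Formula: raw = finished * 100 / yield
Substituting: raw = 27.7770 * 100 / 66.9560
Result: 41.4855 sq ft


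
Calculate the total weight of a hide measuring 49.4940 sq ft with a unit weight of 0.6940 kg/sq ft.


Formula: Weight = area * weight_per_sqft
Substituting: Weight = 49.4940 * 0.6940
Result: 34.3488 kg


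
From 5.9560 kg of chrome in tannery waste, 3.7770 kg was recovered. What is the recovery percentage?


Formula: Recovery = recovered / input * 100
Substituting: Recovery = 3.7770 / 5.9560 * 100
Result: 63.4150 %


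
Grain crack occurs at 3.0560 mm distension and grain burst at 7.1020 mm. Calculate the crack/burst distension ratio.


Formula: Ratio = crack / burst
Substituting: Ratio = 3.0560 / 7.1020
Result: 0.4303


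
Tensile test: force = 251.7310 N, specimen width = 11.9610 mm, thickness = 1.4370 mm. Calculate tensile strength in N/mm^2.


Formula: TS = force / (width * thickness)
Substituting: TS = 251.7310 / (11.9610 * 1.4370)
Result: 14.6458 N/mm^2


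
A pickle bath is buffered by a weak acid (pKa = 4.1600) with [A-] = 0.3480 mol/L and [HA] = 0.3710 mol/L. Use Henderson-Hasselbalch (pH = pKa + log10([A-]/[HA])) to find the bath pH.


ratio = [A-] / [HA] = 0.3480 / 0.3710 = 0.9380
log10(ratio) = -0.0277947
pH = pKa + log10(ratio) = 4.1600 - 0.0277947 = 4.1322


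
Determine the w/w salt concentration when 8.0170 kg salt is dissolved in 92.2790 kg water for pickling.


Formula: Conc = salt / (water + salt) * 100
Substituting: Conc = 8.0170 / (92.2790 + 8.0170) * 100
Result: 7.9933 %


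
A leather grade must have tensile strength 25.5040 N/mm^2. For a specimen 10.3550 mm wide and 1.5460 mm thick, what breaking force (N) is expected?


Formula: F = TS * w * t
Substituting: F = 25.5040 * 10.3550 * 1.5460
Result: 408.2892 N


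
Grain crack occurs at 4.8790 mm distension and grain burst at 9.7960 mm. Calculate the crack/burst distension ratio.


Formula: Ratio = crack / burst
Substituting: Ratio = 4.8790 / 9.7960
Result: 0.4981


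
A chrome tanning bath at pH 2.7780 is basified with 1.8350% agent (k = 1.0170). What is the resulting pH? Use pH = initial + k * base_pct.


Formula: pH_final = pH_initial + k * base_pct
Substituting: pH_final = 2.7780 + 1.0170 * 1.8350
Result: 4.6442


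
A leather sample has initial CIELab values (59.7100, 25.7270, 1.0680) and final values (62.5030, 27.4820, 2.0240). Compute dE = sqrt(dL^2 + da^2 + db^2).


dL = 2.7930, da = 1.7550, db = 0.9560
dE = sqrt(2.7930^2 + 1.7550^2 + 0.9560^2) = 3.4344


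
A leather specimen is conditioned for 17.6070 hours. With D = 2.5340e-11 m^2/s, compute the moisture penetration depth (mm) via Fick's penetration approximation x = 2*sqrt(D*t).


t = 17.6070 hr * 3600 = 63385.2000 s
D * t = 2.5340e-11 * 63385.2000 = 1.6062e-06
x = 2 * sqrt(D*t) = 2 * sqrt(1.6062e-06) = 0.0025347 m = 2.5347 mm


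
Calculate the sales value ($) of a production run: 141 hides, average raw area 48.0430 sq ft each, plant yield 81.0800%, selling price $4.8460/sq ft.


Raw_total = N * avg_area = 141 * 48.0430 = 6774.0630 sq ft
Finished = Raw_total * yield / 100 = 6774.0630 * 81.0800 / 100 = 5492.4103 sq ft
Value = Finished * price = 5492.4103 * 4.8460 = 26616.2202 $


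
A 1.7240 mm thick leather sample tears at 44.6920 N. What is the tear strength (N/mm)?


Formula: Tear strength = force / thickness
Substituting: Tear strength = 44.6920 / 1.7240
Result: 25.9234 N/mm


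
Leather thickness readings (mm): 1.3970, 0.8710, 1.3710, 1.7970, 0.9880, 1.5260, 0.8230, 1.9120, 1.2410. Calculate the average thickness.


Formula: Average = sum / n
Substituting: Average = 11.9260 / 9
Result: 1.3251 mm


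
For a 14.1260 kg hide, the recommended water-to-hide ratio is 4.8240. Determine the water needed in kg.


Formula: Water = hide_weight * ratio
Substituting: Water = 14.1260 * 4.8240
Result: 68.1438 kg


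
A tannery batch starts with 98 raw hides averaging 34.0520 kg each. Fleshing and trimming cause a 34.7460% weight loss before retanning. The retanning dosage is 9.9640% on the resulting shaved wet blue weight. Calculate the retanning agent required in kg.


Total_raw = N * avg_wt = 98 * 34.0520 = 3337.0960 kg
Substrate = Total_raw * (1 - loss/100) = 3337.0960 * (1 - 34.7460/100) = 2177.5886 kg
Retan = Substrate * pct / 100 = 2177.5886 * 9.9640 / 100 = 216.9749 kg


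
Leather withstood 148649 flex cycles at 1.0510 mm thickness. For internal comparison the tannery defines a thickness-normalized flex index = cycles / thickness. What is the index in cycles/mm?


Formula: Index = cycles / thickness
Substituting: Index = 148649 / 1.0510
Result: 141435.7755 cycles/mm


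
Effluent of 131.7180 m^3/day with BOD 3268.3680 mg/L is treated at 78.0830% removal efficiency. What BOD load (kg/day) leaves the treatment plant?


Load_in = volume * conc / 1000 = 131.7180 * 3268.3680 / 1000 = 430.5029 kg/day
Removed = Load_in * eff / 100 = 430.5029 * 78.0830 / 100 = 336.1496 kg/day
Load_out = Load_in - Removed = 430.5029 - 336.1496 = 94.3533 kg/day


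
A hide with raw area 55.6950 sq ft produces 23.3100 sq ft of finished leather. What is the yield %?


Formula: Yield = finished / raw * 100
Substituting: Yield = 23.3100 / 55.6950 * 100
Result: 41.8529 %


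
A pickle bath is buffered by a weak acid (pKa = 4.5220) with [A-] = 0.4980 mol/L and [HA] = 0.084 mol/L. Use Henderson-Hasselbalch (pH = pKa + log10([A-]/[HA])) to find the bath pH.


ratio = [A-] / [HA] = 0.4980 / 0.084 = 5.9286
log10(ratio) = 0.7730
pH = pKa + log10(ratio) = 4.5220 + 0.7730 = 5.2950


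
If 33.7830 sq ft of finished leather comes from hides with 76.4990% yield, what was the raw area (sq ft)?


Formula: raw = finished * 100 / yield
Substituting: raw = 33.7830 * 100 / 76.4990
Result: 44.1614 sq ft


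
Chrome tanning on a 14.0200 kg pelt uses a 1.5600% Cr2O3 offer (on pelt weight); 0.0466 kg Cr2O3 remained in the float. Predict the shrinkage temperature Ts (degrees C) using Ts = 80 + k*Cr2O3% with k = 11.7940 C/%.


Offered = pelt * offer_pct / 100 = 14.0200 * 1.5600 / 100 = 0.2187 kg
Uptake = offered - residual = 0.2187 - 0.0466 = 0.1721 kg
Cr2O3% on pelt = uptake / pelt * 100 = 0.1721 / 14.0200 * 100 = 1.2276 %
Ts = 80 + k * Cr2O3% = 80 + 11.7940 * 1.2276 = 94.4785 C


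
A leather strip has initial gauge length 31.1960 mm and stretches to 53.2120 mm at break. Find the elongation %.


Formula: Elongation = (Lf - L0) / L0 * 100
Substituting: Elongation = (53.2120 - 31.1960) / 31.1960 * 100
Result: 70.5732 %


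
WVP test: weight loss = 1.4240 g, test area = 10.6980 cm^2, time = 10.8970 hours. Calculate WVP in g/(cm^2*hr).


Formula: WVP = loss / (area * time)
Substituting: WVP = 1.4240 / (10.6980 * 10.8970)
Result: 0.0122152 g/(cm^2*hr)


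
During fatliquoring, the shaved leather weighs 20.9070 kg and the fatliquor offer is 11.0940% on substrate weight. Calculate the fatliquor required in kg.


Formula: Fat = substrate * pct / 100
Substituting: Fat = 20.9070 * 11.0940 / 100
Result: 2.3194 kg


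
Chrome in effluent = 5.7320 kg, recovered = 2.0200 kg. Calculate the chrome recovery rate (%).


Formula: Recovery = recovered / input * 100
Substituting: Recovery = 2.0200 / 5.7320 * 100
Result: 35.2408 %


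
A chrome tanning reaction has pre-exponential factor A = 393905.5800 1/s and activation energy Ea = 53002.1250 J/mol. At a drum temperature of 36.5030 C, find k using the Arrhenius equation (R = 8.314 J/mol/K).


T_K = T_C + 273.15 = 36.5030 + 273.15 = 309.6530 K
exponent = -Ea / (R * T_K) = -53002.1250 / (8.314 * 309.6530) = -20.5877
k = A * exp(exponent) = 393905.5800 * exp(-20.5877) = 4.5109e-04 1/s


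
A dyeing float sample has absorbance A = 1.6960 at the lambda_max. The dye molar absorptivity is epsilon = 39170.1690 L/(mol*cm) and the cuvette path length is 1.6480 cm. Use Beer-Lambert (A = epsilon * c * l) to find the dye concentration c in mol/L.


Formula: c = A / (epsilon * l)
Substituting: c = 1.6960 / (39170.1690 * 1.6480)
Result: 2.6273e-05 mol/L


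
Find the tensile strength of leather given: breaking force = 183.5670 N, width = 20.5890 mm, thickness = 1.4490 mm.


Formula: TS = force / (width * thickness)
Substituting: TS = 183.5670 / (20.5890 * 1.4490)
Result: 6.1531 N/mm^2


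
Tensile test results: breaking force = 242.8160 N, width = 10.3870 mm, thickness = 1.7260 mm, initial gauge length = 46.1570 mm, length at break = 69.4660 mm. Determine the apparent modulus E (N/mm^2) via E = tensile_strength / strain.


TS = F / (w * t) = 242.8160 / (10.3870 * 1.7260) = 13.5440 N/mm^2
strain = (Lf - L0) / L0 = (69.4660 - 46.1570) / 46.1570 = 0.5050
E = TS / strain = 13.5440 / 0.5050 = 26.8201 N/mm^2


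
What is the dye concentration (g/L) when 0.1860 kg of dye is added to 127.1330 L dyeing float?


Formula: Conc = dye_mass(kg) / volume(L) * 1000
Substituting: Conc = 0.1860 / 127.1330 * 1000
Result: 1.4630 g/L


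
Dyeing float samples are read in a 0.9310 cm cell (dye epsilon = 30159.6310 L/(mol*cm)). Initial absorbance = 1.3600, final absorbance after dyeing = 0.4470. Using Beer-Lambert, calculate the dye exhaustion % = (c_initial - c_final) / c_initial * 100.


c_initial = A_i / (epsilon * l) = 1.3600 / (30159.6310 * 0.9310) = 4.8435e-05 mol/L
c_final = A_f / (epsilon * l) = 0.4470 / (30159.6310 * 0.9310) = 1.5920e-05 mol/L
Exhaustion = (c_initial - c_final) / c_initial * 100 = (4.8435e-05 - 1.5920e-05) / 4.8435e-05 * 100 = 67.1324 %


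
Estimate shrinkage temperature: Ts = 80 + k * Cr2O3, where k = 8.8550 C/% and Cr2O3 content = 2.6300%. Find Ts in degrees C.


Formula: Ts = 80 + k * Cr2O3
Substituting: Ts = 80 + 8.8550 * 2.6300
Result: 103.2887 C


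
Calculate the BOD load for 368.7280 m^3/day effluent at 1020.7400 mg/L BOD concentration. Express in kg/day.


Formula: BOD_load = volume * conc / 1000
Substituting: BOD_load = 368.7280 * 1020.7400 / 1000
Result: 376.3754 kg/day


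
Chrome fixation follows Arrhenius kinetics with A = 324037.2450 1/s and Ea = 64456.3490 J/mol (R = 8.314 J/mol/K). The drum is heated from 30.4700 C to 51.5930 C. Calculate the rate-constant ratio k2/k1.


T1 = 30.4700 + 273.15 = 303.6200 K; T2 = 51.5930 + 273.15 = 324.7430 K
k1 = A * exp(-Ea/(R*T1)) = 324037.2450 * exp(-64456.3490/(8.314*303.6200)) = 2.6373e-06 1/s
k2 = A * exp(-Ea/(R*T2)) = 324037.2450 * exp(-64456.3490/(8.314*324.7430)) = 1.3883e-05 1/s
k2/k1 = 1.3883e-05 / 2.6373e-06 = 5.2640


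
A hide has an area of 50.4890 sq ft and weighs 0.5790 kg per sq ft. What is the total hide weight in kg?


Formula: Weight = area * weight_per_sqft
Substituting: Weight = 50.4890 * 0.5790
Result: 29.2331 kg


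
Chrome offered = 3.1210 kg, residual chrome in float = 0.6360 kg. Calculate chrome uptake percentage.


Formula: Uptake = (offered - residual) / offered * 100
Substituting: Uptake = (3.1210 - 0.6360) / 3.1210 * 100
Result: 79.6219 %


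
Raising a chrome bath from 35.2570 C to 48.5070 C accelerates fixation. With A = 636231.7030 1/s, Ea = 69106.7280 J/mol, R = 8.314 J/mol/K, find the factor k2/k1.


T1 = 35.2570 + 273.15 = 308.4070 K; T2 = 48.5070 + 273.15 = 321.6570 K
k1 = A * exp(-Ea/(R*T1)) = 636231.7030 * exp(-69106.7280/(8.314*308.4070)) = 1.2550e-06 1/s
k2 = A * exp(-Ea/(R*T2)) = 636231.7030 * exp(-69106.7280/(8.314*321.6570)) = 3.8089e-06 1/s
k2/k1 = 3.8089e-06 / 1.2550e-06 = 3.0350


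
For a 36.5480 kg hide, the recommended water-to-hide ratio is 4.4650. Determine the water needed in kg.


Formula: Water = hide_weight * ratio
Substituting: Water = 36.5480 * 4.4650
Result: 163.1868 kg


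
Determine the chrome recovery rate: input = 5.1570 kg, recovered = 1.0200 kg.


Formula: Recovery = recovered / input * 100
Substituting: Recovery = 1.0200 / 5.1570 * 100
Result: 19.7789 %


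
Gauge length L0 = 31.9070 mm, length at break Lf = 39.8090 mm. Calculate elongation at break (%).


Formula: Elongation = (Lf - L0) / L0 * 100
Substituting: Elongation = (39.8090 - 31.9070) / 31.9070 * 100
Result: 24.7657 %


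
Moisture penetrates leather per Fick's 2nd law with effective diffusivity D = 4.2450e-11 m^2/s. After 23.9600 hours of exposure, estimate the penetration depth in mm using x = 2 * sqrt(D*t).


t = 23.9600 hr * 3600 = 86256.0000 s
D * t = 4.2450e-11 * 86256.0000 = 3.6616e-06
x = 2 * sqrt(D*t) = 2 * sqrt(3.6616e-06) = 0.00382704 m = 3.8270 mm


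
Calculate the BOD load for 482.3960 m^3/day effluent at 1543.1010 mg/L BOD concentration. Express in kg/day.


Formula: BOD_load = volume * conc / 1000
Substituting: BOD_load = 482.3960 * 1543.1010 / 1000
Result: 744.3857 kg/day


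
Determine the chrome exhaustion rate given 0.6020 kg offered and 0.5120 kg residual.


Formula: Uptake = (offered - residual) / offered * 100
Substituting: Uptake = (0.6020 - 0.5120) / 0.6020 * 100
Result: 14.9502 %


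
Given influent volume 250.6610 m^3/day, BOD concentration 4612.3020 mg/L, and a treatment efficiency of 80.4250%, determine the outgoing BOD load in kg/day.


Load_in = volume * conc / 1000 = 250.6610 * 4612.3020 / 1000 = 1156.1242 kg/day
Removed = Load_in * eff / 100 = 1156.1242 * 80.4250 / 100 = 929.8129 kg/day
Load_out = Load_in - Removed = 1156.1242 - 929.8129 = 226.3113 kg/day


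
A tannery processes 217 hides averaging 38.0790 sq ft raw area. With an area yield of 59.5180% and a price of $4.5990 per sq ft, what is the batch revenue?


Raw_total = N * avg_area = 217 * 38.0790 = 8263.1430 sq ft
Finished = Raw_total * yield / 100 = 8263.1430 * 59.5180 / 100 = 4918.0575 sq ft
Value = Finished * price = 4918.0575 * 4.5990 = 22618.1462 $


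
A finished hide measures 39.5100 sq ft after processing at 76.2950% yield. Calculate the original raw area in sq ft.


Formula: raw = finished * 100 / yield
Substituting: raw = 39.5100 * 100 / 76.2950
Result: 51.7858 sq ft


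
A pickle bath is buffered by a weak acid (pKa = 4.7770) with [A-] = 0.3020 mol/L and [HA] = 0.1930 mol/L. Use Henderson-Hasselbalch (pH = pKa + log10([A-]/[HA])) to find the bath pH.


ratio = [A-] / [HA] = 0.3020 / 0.1930 = 1.5648
log10(ratio) = 0.1944
pH = pKa + log10(ratio) = 4.7770 + 0.1944 = 4.9714


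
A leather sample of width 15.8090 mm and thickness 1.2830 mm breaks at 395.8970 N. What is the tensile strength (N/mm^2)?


Formula: TS = force / (width * thickness)
Substituting: TS = 395.8970 / (15.8090 * 1.2830)
Result: 19.5187 N/mm^2


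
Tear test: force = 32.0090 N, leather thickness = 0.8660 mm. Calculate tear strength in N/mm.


Formula: Tear strength = force / thickness
Substituting: Tear strength = 32.0090 / 0.8660
Result: 36.9619 N/mm


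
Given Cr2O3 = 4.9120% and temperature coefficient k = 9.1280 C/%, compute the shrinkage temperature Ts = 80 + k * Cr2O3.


Formula: Ts = 80 + k * Cr2O3
Substituting: Ts = 80 + 9.1280 * 4.9120
Result: 124.8367 C


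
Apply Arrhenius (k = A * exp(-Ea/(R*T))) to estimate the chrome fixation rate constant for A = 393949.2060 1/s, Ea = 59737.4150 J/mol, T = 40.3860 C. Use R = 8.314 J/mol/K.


T_K = T_C + 273.15 = 40.3860 + 273.15 = 313.5360 K
exponent = -Ea / (R * T_K) = -59737.4150 / (8.314 * 313.5360) = -22.9165
k = A * exp(exponent) = 393949.2060 * exp(-22.9165) = 4.3946e-05 1/s


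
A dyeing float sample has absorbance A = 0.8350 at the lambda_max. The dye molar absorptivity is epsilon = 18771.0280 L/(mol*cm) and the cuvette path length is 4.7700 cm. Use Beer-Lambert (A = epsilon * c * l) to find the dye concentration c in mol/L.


Formula: c = A / (epsilon * l)
Substituting: c = 0.8350 / (18771.0280 * 4.7700)
Result: 9.3257e-06 mol/L


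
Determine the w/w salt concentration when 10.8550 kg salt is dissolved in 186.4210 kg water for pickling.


Formula: Conc = salt / (water + salt) * 100
Substituting: Conc = 10.8550 / (186.4210 + 10.8550) * 100
Result: 5.5024 %


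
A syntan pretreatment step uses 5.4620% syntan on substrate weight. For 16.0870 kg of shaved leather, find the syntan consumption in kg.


Formula: Syntan = substrate * pct / 100
Substituting: Syntan = 16.0870 * 5.4620 / 100
Result: 0.8787 kg


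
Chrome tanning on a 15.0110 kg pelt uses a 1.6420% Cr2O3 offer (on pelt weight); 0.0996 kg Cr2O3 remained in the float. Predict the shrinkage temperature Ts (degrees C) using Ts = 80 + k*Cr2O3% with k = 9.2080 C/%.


Offered = pelt * offer_pct / 100 = 15.0110 * 1.6420 / 100 = 0.2465 kg
Uptake = offered - residual = 0.2465 - 0.0996 = 0.1469 kg
Cr2O3% on pelt = uptake / pelt * 100 = 0.1469 / 15.0110 * 100 = 0.9785 %
Ts = 80 + k * Cr2O3% = 80 + 9.2080 * 0.9785 = 89.0099 C


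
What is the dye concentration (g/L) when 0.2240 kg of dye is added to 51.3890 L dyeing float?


Formula: Conc = dye_mass(kg) / volume(L) * 1000
Substituting: Conc = 0.2240 / 51.3890 * 1000
Result: 4.3589 g/L


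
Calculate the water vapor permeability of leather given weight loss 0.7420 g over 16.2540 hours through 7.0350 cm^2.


Formula: WVP = loss / (area * time)
Substituting: WVP = 0.7420 / (7.0350 * 16.2540)
Result: 0.00648903 g/(cm^2*hr)


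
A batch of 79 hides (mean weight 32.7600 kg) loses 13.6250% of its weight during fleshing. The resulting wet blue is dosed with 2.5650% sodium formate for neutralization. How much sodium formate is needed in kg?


Total_raw = N * avg_wt = 79 * 32.7600 = 2588.0400 kg
Substrate = Total_raw * (1 - loss/100) = 2588.0400 * (1 - 13.6250/100) = 2235.4196 kg
Neutralizer = Substrate * pct / 100 = 2235.4196 * 2.5650 / 100 = 57.3385 kg


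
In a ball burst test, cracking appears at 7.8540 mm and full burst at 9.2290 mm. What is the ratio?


Formula: Ratio = crack / burst
Substituting: Ratio = 7.8540 / 9.2290
Result: 0.8510


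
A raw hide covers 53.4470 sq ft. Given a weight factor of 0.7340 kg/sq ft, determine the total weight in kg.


Formula: Weight = area * weight_per_sqft
Substituting: Weight = 53.4470 * 0.7340
Result: 39.2301 kg


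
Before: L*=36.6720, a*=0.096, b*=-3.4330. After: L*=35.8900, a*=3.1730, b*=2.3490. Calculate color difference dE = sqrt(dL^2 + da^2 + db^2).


dL = -0.7820, da = 3.0770, db = 5.7820
dE = sqrt((-0.7820)^2 + 3.0770^2 + 5.7820^2) = 6.5963


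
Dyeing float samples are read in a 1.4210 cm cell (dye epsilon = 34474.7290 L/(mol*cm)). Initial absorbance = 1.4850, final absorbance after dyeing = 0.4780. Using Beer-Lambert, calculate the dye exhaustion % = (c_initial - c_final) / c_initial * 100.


c_initial = A_i / (epsilon * l) = 1.4850 / (34474.7290 * 1.4210) = 3.0313e-05 mol/L
c_final = A_f / (epsilon * l) = 0.4780 / (34474.7290 * 1.4210) = 9.7574e-06 mol/L
Exhaustion = (c_initial - c_final) / c_initial * 100 = (3.0313e-05 - 9.7574e-06) / 3.0313e-05 * 100 = 67.8114 %


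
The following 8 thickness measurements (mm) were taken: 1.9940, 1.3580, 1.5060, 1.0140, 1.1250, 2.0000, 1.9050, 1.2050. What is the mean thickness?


Formula: Average = sum / n
Substituting: Average = 12.1070 / 8
Result: 1.5134 mm


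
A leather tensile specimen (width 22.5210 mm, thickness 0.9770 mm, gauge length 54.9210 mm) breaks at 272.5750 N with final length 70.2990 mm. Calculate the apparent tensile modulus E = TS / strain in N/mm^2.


TS = F / (w * t) = 272.5750 / (22.5210 * 0.9770) = 12.3881 N/mm^2
strain = (Lf - L0) / L0 = (70.2990 - 54.9210) / 54.9210 = 0.2800
E = TS / strain = 12.3881 / 0.2800 = 44.2428 N/mm^2


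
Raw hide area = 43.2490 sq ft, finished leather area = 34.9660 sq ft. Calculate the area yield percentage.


Formula: Yield = finished / raw * 100
Substituting: Yield = 34.9660 / 43.2490 * 100
Result: 80.8481 %


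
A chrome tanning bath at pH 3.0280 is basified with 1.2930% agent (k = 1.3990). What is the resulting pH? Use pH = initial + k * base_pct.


Formula: pH_final = pH_initial + k * base_pct
Substituting: pH_final = 3.0280 + 1.3990 * 1.2930
Result: 4.8369


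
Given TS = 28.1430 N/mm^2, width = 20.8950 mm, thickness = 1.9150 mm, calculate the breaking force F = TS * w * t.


Formula: F = TS * w * t
Substituting: F = 28.1430 * 20.8950 * 1.9150
Result: 1126.1119 N


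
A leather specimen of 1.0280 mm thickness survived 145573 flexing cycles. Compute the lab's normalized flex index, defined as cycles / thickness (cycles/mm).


Formula: Index = cycles / thickness
Substituting: Index = 145573 / 1.0280
Result: 141607.9767 cycles/mm


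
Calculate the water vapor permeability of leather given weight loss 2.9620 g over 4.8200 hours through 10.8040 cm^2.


Formula: WVP = loss / (area * time)
Substituting: WVP = 2.9620 / (10.8040 * 4.8200)
Result: 0.0568792 g/(cm^2*hr)


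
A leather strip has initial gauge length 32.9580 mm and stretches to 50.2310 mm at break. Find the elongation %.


Formula: Elongation = (Lf - L0) / L0 * 100
Substituting: Elongation = (50.2310 - 32.9580) / 32.9580 * 100
Result: 52.4091 %


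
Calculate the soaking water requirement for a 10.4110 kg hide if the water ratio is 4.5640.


Formula: Water = hide_weight * ratio
Substituting: Water = 10.4110 * 4.5640
Result: 47.5158 kg


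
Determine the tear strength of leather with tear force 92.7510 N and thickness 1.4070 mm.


Formula: Tear strength = force / thickness
Substituting: Tear strength = 92.7510 / 1.4070
Result: 65.9211 N/mm


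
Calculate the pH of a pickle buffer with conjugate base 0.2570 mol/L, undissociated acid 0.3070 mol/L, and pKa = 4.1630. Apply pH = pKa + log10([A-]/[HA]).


ratio = [A-] / [HA] = 0.2570 / 0.3070 = 0.8371
log10(ratio) = -0.0772053
pH = pKa + log10(ratio) = 4.1630 - 0.0772053 = 4.0858


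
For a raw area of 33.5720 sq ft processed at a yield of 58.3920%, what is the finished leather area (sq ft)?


Formula: finished = raw * yield / 100
Substituting: finished = 33.5720 * 58.3920 / 100
Result: 19.6034 sq ft


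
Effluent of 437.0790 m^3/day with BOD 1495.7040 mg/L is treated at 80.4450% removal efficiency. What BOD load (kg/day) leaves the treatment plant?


Load_in = volume * conc / 1000 = 437.0790 * 1495.7040 / 1000 = 653.7408 kg/day
Removed = Load_in * eff / 100 = 653.7408 * 80.4450 / 100 = 525.9018 kg/day
Load_out = Load_in - Removed = 653.7408 - 525.9018 = 127.8390 kg/day


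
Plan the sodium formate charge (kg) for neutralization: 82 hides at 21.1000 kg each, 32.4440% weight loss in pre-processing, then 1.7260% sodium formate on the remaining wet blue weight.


Total_raw = N * avg_wt = 82 * 21.1000 = 1730.2000 kg
Substrate = Total_raw * (1 - loss/100) = 1730.2000 * (1 - 32.4440/100) = 1168.8539 kg
Neutralizer = Substrate * pct / 100 = 1168.8539 * 1.7260 / 100 = 20.1744 kg


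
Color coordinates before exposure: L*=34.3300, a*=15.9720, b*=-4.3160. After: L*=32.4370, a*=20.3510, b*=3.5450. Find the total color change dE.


dL = -1.8930, da = 4.3790, db = 7.8610
dE = sqrt((-1.8930)^2 + 4.3790^2 + 7.8610^2) = 9.1953


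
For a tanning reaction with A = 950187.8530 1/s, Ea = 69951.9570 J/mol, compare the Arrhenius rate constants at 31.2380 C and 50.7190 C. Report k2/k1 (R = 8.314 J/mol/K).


T1 = 31.2380 + 273.15 = 304.3880 K; T2 = 50.7190 + 273.15 = 323.8690 K
k1 = A * exp(-Ea/(R*T1)) = 950187.8530 * exp(-69951.9570/(8.314*304.3880)) = 9.4024e-07 1/s
k2 = A * exp(-Ea/(R*T2)) = 950187.8530 * exp(-69951.9570/(8.314*323.8690)) = 4.9582e-06 1/s
k2/k1 = 4.9582e-06 / 9.4024e-07 = 5.2733


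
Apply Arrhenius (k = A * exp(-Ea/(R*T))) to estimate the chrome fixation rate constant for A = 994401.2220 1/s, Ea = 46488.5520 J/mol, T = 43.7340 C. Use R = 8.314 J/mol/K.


T_K = T_C + 273.15 = 43.7340 + 273.15 = 316.8840 K
exponent = -Ea / (R * T_K) = -46488.5520 / (8.314 * 316.8840) = -17.6456
k = A * exp(exponent) = 994401.2220 * exp(-17.6456) = 0.0215868 1/s


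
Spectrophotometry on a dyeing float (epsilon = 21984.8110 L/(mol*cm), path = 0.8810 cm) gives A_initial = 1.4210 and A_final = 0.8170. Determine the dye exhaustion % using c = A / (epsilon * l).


c_initial = A_i / (epsilon * l) = 1.4210 / (21984.8110 * 0.8810) = 7.3366e-05 mol/L
c_final = A_f / (epsilon * l) = 0.8170 / (21984.8110 * 0.8810) = 4.2182e-05 mol/L
Exhaustion = (c_initial - c_final) / c_initial * 100 = (7.3366e-05 - 4.2182e-05) / 7.3366e-05 * 100 = 42.5053 %


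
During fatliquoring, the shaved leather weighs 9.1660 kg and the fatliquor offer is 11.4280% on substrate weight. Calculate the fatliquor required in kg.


Formula: Fat = substrate * pct / 100
Substituting: Fat = 9.1660 * 11.4280 / 100
Result: 1.0475 kg


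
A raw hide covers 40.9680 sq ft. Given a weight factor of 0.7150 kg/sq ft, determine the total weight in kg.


Formula: Weight = area * weight_per_sqft
Substituting: Weight = 40.9680 * 0.7150
Result: 29.2921 kg


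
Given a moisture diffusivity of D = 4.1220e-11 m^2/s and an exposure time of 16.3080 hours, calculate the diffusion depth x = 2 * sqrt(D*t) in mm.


t = 16.3080 hr * 3600 = 58708.8000 s
D * t = 4.1220e-11 * 58708.8000 = 2.4200e-06
x = 2 * sqrt(D*t) = 2 * sqrt(2.4200e-06) = 0.00311125 m = 3.1113 mm


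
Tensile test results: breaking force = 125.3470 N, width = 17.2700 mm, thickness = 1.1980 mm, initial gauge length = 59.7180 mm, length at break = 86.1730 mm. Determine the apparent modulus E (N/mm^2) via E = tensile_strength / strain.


TS = F / (w * t) = 125.3470 / (17.2700 * 1.1980) = 6.0585 N/mm^2
strain = (Lf - L0) / L0 = (86.1730 - 59.7180) / 59.7180 = 0.4430
E = TS / strain = 6.0585 / 0.4430 = 13.6761 N/mm^2


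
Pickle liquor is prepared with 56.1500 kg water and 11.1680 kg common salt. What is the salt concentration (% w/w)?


Formula: Conc = salt / (water + salt) * 100
Substituting: Conc = 11.1680 / (56.1500 + 11.1680) * 100
Result: 16.5899 %


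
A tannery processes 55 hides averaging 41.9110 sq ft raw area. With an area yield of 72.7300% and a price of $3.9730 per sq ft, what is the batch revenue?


Raw_total = N * avg_area = 55 * 41.9110 = 2305.1050 sq ft
Finished = Raw_total * yield / 100 = 2305.1050 * 72.7300 / 100 = 1676.5029 sq ft
Value = Finished * price = 1676.5029 * 3.9730 = 6660.7459 $


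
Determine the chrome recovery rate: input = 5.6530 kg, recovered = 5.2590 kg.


Formula: Recovery = recovered / input * 100
Substituting: Recovery = 5.2590 / 5.6530 * 100
Result: 93.0302 %


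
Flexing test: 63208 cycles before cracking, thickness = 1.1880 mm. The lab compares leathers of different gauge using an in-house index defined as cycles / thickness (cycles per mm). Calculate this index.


Formula: Index = cycles / thickness
Substituting: Index = 63208 / 1.1880
Result: 53205.3872 cycles/mm


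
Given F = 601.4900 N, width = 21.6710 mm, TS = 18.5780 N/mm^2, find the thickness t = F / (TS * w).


Formula: t = F / (TS * w)
Substituting: t = 601.4900 / (18.5780 * 21.6710)
Result: 1.4940 mm


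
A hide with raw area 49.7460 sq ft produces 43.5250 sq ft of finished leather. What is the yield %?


Formula: Yield = finished / raw * 100
Substituting: Yield = 43.5250 / 49.7460 * 100
Result: 87.4945 %


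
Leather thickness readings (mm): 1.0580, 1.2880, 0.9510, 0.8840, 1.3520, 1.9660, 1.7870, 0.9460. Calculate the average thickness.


Formula: Average = sum / n
Substituting: Average = 10.2320 / 8
Result: 1.2790 mm


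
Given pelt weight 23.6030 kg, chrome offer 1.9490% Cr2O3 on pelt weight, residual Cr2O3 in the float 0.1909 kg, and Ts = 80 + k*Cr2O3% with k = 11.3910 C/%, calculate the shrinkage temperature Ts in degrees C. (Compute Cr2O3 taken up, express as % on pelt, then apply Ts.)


Offered = pelt * offer_pct / 100 = 23.6030 * 1.9490 / 100 = 0.4600 kg
Uptake = offered - residual = 0.4600 - 0.1909 = 0.2691 kg
Cr2O3% on pelt = uptake / pelt * 100 = 0.2691 / 23.6030 * 100 = 1.1402 %
Ts = 80 + k * Cr2O3% = 80 + 11.3910 * 1.1402 = 92.9881 C


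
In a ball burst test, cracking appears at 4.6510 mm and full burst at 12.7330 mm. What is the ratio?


Formula: Ratio = crack / burst
Substituting: Ratio = 4.6510 / 12.7330
Result: 0.3653


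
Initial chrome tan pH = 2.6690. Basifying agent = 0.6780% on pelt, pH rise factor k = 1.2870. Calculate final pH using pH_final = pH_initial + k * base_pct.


Formula: pH_final = pH_initial + k * base_pct
Substituting: pH_final = 2.6690 + 1.2870 * 0.6780
Result: 3.5416


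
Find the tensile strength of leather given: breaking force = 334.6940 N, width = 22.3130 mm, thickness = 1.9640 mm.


Formula: TS = force / (width * thickness)
Substituting: TS = 334.6940 / (22.3130 * 1.9640)
Result: 7.6375 N/mm^2


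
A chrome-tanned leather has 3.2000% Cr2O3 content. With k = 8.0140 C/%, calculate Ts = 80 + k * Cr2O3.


Formula: Ts = 80 + k * Cr2O3
Substituting: Ts = 80 + 8.0140 * 3.2000
Result: 105.6448 C


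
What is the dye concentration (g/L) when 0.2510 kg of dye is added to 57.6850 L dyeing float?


Formula: Conc = dye_mass(kg) / volume(L) * 1000
Substituting: Conc = 0.2510 / 57.6850 * 1000
Result: 4.3512 g/L


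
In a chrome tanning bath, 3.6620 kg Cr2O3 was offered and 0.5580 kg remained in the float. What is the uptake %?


Formula: Uptake = (offered - residual) / offered * 100
Substituting: Uptake = (3.6620 - 0.5580) / 3.6620 * 100
Result: 84.7624 %


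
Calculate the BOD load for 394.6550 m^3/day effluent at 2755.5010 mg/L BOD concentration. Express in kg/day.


Formula: BOD_load = volume * conc / 1000
Substituting: BOD_load = 394.6550 * 2755.5010 / 1000
Result: 1087.4722 kg/day


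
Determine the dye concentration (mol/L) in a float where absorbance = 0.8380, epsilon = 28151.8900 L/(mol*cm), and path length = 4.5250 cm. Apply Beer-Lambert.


Formula: c = A / (epsilon * l)
Substituting: c = 0.8380 / (28151.8900 * 4.5250)
Result: 6.5784e-06 mol/L


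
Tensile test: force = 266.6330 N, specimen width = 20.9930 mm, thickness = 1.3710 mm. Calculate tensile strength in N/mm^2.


Formula: TS = force / (width * thickness)
Substituting: TS = 266.6330 / (20.9930 * 1.3710)
Result: 9.2641 N/mm^2


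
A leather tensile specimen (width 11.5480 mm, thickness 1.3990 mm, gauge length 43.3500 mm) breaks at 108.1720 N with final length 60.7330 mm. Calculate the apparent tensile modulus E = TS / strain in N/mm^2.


TS = F / (w * t) = 108.1720 / (11.5480 * 1.3990) = 6.6956 N/mm^2
strain = (Lf - L0) / L0 = (60.7330 - 43.3500) / 43.3500 = 0.4010
E = TS / strain = 6.6956 / 0.4010 = 16.6976 N/mm^2


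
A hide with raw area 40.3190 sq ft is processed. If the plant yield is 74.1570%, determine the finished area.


Formula: finished = raw * yield / 100
Substituting: finished = 40.3190 * 74.1570 / 100
Result: 29.8994 sq ft


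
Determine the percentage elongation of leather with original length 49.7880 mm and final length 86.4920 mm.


Formula: Elongation = (Lf - L0) / L0 * 100
Substituting: Elongation = (86.4920 - 49.7880) / 49.7880 * 100
Result: 73.7206 %


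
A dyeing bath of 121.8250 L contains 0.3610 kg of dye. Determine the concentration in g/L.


Formula: Conc = dye_mass(kg) / volume(L) * 1000
Substituting: Conc = 0.3610 / 121.8250 * 1000
Result: 2.9633 g/L


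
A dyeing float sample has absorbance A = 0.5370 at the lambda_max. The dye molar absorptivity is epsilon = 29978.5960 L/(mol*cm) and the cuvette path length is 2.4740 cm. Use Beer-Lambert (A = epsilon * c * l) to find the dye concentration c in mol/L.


Formula: c = A / (epsilon * l)
Substituting: c = 0.5370 / (29978.5960 * 2.4740)
Result: 7.2404e-06 mol/L


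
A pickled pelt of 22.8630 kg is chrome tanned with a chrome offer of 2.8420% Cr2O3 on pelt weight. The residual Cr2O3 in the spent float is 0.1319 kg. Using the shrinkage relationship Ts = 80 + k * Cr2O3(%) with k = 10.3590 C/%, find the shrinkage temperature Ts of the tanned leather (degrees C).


Offered = pelt * offer_pct / 100 = 22.8630 * 2.8420 / 100 = 0.6498 kg
Uptake = offered - residual = 0.6498 - 0.1319 = 0.5179 kg
Cr2O3% on pelt = uptake / pelt * 100 = 0.5179 / 22.8630 * 100 = 2.2651 %
Ts = 80 + k * Cr2O3% = 80 + 10.3590 * 2.2651 = 103.4640 C


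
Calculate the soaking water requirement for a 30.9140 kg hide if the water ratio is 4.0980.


Formula: Water = hide_weight * ratio
Substituting: Water = 30.9140 * 4.0980
Result: 126.6856 kg


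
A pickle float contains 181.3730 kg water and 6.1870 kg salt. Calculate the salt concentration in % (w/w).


Formula: Conc = salt / (water + salt) * 100
Substituting: Conc = 6.1870 / (181.3730 + 6.1870) * 100
Result: 3.2987 %


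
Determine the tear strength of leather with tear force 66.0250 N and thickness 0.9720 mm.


Formula: Tear strength = force / thickness
Substituting: Tear strength = 66.0250 / 0.9720
Result: 67.9270 N/mm


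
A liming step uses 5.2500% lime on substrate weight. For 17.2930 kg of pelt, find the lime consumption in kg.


Formula: Lime = substrate * pct / 100
Substituting: Lime = 17.2930 * 5.2500 / 100
Result: 0.9079 kg


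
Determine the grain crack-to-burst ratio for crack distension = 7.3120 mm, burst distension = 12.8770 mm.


Formula: Ratio = crack / burst
Substituting: Ratio = 7.3120 / 12.8770
Result: 0.5678


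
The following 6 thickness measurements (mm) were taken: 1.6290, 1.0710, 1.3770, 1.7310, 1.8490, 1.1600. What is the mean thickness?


Formula: Average = sum / n
Substituting: Average = 8.8170 / 6
Result: 1.4695 mm


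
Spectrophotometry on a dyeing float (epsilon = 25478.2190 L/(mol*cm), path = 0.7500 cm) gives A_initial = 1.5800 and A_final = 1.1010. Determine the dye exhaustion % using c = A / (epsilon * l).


c_initial = A_i / (epsilon * l) = 1.5800 / (25478.2190 * 0.7500) = 8.2685e-05 mol/L
c_final = A_f / (epsilon * l) = 1.1010 / (25478.2190 * 0.7500) = 5.7618e-05 mol/L
Exhaustion = (c_initial - c_final) / c_initial * 100 = (8.2685e-05 - 5.7618e-05) / 8.2685e-05 * 100 = 30.3165 %


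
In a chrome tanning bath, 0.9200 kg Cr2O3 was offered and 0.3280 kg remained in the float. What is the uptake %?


Formula: Uptake = (offered - residual) / offered * 100
Substituting: Uptake = (0.9200 - 0.3280) / 0.9200 * 100
Result: 64.3478 %
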